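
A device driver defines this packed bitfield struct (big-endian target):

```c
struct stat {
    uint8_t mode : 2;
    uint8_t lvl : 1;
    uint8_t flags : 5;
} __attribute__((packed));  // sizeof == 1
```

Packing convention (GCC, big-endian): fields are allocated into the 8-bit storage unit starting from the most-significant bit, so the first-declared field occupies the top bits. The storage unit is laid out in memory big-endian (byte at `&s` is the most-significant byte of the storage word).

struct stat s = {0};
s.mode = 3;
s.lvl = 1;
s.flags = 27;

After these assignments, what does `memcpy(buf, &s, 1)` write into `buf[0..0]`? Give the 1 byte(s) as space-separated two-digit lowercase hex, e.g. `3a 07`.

[6+:2] mode=3 & 0x3 = 0x3; word=0xc0
[5+:1] lvl=1 & 0x1 = 0x1; word=0xe0
[0+:5] flags=27 & 0x1f = 0x1b; word=0xfb
word = 0xfb → big-endian bytes:
  [0]=0xfb

fb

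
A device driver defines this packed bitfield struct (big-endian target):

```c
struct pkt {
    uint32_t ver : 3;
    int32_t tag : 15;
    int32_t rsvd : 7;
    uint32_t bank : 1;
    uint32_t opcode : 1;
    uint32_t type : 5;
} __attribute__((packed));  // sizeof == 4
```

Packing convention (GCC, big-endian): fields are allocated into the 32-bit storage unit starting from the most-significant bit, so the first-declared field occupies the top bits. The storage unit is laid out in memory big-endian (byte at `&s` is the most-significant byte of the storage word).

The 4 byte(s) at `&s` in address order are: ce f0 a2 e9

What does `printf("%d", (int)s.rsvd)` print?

-59

[0]=0xce [1]=0xf0 [2]=0xa2 [3]=0xe9 (big-endian) → word 0xcef0a2e9
ver [29+:3] = (word>>29) & 0x7 = 6
tag [14+:15] = (word>>14) & 0x7fff = 15298
rsvd [7+:7] = (word>>7) & 0x7f = 69  ←
bank [6+:1] = (word>>6) & 0x1 = 1
opcode [5+:1] = (word>>5) & 0x1 = 1
type [0+:5] = (word>>0) & 0x1f = 9
rsvd signed 7b, MSB=1: 69 - 128 = -59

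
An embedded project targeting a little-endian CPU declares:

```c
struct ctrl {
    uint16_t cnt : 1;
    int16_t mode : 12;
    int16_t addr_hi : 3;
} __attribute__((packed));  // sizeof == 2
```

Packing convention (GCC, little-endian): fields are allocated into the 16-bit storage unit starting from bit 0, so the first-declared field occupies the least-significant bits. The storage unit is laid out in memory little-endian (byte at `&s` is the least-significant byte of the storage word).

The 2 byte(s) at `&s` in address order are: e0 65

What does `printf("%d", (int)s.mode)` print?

752

[0]=0xe0 [1]=0x65 (little-endian) → word 0x65e0
cnt [0+:1] = (word>>0) & 0x1 = 0
mode [1+:12] = (word>>1) & 0xfff = 752  ←
addr_hi [13+:3] = (word>>13) & 0x7 = 3
mode signed 12b, MSB=0: value = 752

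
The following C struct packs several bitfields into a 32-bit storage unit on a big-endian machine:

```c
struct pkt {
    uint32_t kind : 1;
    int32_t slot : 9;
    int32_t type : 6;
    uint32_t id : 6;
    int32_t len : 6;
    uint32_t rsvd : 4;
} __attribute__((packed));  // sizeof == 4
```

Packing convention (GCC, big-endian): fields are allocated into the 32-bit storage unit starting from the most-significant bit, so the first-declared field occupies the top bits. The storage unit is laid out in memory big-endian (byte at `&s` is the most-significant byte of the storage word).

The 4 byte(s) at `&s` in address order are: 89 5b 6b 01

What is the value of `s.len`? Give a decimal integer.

[0]=0x89 [1]=0x5b [2]=0x6b [3]=0x01 (big-endian) → word 0x895b6b01
kind [31+:1] = (word>>31) & 0x1 = 1
slot [22+:9] = (word>>22) & 0x1ff = 37
type [16+:6] = (word>>16) & 0x3f = 27
id [10+:6] = (word>>10) & 0x3f = 26
len [4+:6] = (word>>4) & 0x3f = 48  ←
rsvd [0+:4] = (word>>0) & 0xf = 1
len signed 6b, MSB=1: 48 - 64 = -16

-16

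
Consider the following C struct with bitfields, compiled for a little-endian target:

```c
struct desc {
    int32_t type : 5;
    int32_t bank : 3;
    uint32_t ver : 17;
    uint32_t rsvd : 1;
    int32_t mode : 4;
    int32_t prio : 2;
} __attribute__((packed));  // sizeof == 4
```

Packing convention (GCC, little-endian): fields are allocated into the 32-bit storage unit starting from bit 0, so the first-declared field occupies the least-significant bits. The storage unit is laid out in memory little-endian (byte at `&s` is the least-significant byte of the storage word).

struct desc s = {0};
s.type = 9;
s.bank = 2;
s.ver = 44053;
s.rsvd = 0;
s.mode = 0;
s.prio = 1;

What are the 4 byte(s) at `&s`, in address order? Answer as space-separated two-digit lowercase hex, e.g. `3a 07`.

49 15 ac 40

[0+:5] type=9 & 0x1f = 0x9; word=0x00000009
[5+:3] bank=2 & 0x7 = 0x2; word=0x00000049
[8+:17] ver=44053 & 0x1ffff = 0xac15; word=0x00ac1549
[25+:1] rsvd=0 & 0x1 = 0x0; word=0x00ac1549
[26+:4] mode=0 & 0xf = 0x0; word=0x00ac1549
[30+:2] prio=1 & 0x3 = 0x1; word=0x40ac1549
word = 0x40ac1549 → little-endian bytes:
  [0]=0x49  [1]=0x15  [2]=0xac  [3]=0x40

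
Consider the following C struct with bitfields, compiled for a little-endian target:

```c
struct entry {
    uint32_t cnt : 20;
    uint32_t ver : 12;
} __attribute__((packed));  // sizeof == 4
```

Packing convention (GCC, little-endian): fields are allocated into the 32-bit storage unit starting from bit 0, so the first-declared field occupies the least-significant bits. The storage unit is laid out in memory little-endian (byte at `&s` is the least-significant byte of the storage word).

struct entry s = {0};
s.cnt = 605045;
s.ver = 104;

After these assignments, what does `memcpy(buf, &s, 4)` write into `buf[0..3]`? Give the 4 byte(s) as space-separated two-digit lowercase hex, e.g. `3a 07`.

cnt (20b) val=605045 bits=0x93b75 at bit 0: 0x00093b75
ver (12b) val=104 bits=0x68 at bit 20: 0x06893b75
word = 0x06893b75 → little-endian bytes:
  [0]=0x75  [1]=0x3b  [2]=0x89  [3]=0x06

75 3b 89 06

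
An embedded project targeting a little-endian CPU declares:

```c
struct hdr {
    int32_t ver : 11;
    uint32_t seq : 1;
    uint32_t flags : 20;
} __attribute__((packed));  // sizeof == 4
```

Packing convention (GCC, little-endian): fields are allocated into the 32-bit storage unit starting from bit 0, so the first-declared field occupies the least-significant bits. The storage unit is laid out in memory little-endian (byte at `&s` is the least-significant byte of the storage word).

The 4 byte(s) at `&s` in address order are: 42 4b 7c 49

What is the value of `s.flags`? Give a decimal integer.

300996

[0]=0x42 [1]=0x4b [2]=0x7c [3]=0x49 (little-endian) → word 0x497c4b42
ver [0+:11] = (word>>0) & 0x7ff = 834
seq [11+:1] = (word>>11) & 0x1 = 1
flags [12+:20] = (word>>12) & 0xfffff = 300996  ←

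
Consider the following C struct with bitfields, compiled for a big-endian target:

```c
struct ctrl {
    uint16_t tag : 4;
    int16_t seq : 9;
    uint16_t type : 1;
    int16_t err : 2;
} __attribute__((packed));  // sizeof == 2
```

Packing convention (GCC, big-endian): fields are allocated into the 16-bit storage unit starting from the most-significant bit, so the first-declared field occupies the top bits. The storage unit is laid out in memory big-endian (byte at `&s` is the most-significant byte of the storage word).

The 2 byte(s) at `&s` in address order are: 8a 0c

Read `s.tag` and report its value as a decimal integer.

[0]=0x8a [1]=0x0c (big-endian) → word 0x8a0c
tag [12+:4] = (word>>12) & 0xf = 8  ←
seq [3+:9] = (word>>3) & 0x1ff = 321
type [2+:1] = (word>>2) & 0x1 = 1
err [0+:2] = (word>>0) & 0x3 = 0

8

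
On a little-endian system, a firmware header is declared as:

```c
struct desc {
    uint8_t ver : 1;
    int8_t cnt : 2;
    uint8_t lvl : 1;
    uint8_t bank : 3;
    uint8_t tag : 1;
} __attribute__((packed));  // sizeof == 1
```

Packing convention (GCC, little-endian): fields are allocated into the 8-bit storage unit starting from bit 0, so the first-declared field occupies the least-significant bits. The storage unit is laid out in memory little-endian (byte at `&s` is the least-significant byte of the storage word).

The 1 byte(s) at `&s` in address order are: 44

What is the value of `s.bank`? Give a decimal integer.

[0]=0x44 (little-endian) → word 0x44
ver:1 @ bit 0 → (0x44>>0)&0x1 = 0x0
cnt:2 @ bit 1 → (0x44>>1)&0x3 = 0x2
lvl:1 @ bit 3 → (0x44>>3)&0x1 = 0x0
bank:3 @ bit 4 → (0x44>>4)&0x7 = 0x4  ←
tag:1 @ bit 7 → (0x44>>7)&0x1 = 0x0

4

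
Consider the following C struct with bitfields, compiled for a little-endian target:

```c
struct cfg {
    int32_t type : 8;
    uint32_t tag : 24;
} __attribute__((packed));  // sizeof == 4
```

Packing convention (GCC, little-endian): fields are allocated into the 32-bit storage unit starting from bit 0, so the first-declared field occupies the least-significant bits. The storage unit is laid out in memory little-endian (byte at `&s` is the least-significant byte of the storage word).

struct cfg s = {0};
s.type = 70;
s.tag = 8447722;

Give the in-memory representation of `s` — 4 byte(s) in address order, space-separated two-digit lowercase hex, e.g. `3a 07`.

46 ea e6 80

type:8 = 70 → 0x46 << 0 → word 0x00000046
tag:24 = 8447722 → 0x80e6ea << 8 → word 0x80e6ea46
word = 0x80e6ea46 → little-endian bytes:
  [0]=0x46  [1]=0xea  [2]=0xe6  [3]=0x80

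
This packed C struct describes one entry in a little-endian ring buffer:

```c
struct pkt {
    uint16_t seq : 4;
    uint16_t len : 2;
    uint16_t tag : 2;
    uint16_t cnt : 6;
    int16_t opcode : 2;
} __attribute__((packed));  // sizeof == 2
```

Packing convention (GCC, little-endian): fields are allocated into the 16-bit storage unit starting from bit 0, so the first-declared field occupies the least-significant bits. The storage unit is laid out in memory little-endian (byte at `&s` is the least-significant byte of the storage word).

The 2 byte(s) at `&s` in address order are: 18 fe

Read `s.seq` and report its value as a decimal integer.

8

[0]=0x18 [1]=0xfe (little-endian) → word 0xfe18
seq [0+:4] = (word>>0) & 0xf = 8  ←
len [4+:2] = (word>>4) & 0x3 = 1
tag [6+:2] = (word>>6) & 0x3 = 0
cnt [8+:6] = (word>>8) & 0x3f = 62
opcode [14+:2] = (word>>14) & 0x3 = 3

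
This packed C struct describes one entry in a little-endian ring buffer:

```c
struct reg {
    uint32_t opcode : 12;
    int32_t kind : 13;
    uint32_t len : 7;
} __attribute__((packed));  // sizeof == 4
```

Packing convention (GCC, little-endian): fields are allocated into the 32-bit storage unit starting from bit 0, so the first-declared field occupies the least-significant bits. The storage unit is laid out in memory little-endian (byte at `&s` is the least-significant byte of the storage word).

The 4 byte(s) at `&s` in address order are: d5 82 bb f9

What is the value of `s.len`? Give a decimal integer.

124

[0]=0xd5 [1]=0x82 [2]=0xbb [3]=0xf9 (little-endian) → word 0xf9bb82d5
opcode [0+:12] = (word>>0) & 0xfff = 725
kind [12+:13] = (word>>12) & 0x1fff = 7096
len [25+:7] = (word>>25) & 0x7f = 124  ←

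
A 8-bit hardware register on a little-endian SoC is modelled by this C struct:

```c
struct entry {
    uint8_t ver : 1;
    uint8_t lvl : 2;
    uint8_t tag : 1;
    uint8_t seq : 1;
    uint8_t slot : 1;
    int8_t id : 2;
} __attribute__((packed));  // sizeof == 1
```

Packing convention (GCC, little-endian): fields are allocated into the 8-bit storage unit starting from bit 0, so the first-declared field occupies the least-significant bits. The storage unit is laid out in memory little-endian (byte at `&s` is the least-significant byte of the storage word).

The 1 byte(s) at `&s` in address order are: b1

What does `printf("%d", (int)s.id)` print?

-2

[0]=0xb1 (little-endian) → word 0xb1
ver [0+:1] = (word>>0) & 0x1 = 1
lvl [1+:2] = (word>>1) & 0x3 = 0
tag [3+:1] = (word>>3) & 0x1 = 0
seq [4+:1] = (word>>4) & 0x1 = 1
slot [5+:1] = (word>>5) & 0x1 = 1
id [6+:2] = (word>>6) & 0x3 = 2  ←
id signed 2b, MSB=1: 2 - 4 = -2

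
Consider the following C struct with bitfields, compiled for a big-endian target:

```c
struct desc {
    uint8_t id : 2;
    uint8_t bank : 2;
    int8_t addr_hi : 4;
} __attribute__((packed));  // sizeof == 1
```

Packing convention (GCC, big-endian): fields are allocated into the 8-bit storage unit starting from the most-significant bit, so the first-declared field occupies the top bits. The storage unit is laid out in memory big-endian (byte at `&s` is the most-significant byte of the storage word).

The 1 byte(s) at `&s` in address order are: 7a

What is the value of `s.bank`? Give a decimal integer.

[0]=0x7a (big-endian) → word 0x7a
id:2 @ bit 6 → (0x7a>>6)&0x3 = 0x1
bank:2 @ bit 4 → (0x7a>>4)&0x3 = 0x3  ←
addr_hi:4 @ bit 0 → (0x7a>>0)&0xf = 0xa

3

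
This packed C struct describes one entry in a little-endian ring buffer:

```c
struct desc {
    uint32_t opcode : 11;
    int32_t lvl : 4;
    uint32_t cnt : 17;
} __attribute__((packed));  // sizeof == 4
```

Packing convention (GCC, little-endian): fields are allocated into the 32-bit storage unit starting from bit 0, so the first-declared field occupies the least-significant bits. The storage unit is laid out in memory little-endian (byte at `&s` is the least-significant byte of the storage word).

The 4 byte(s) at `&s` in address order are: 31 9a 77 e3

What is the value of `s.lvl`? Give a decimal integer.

3

[0]=0x31 [1]=0x9a [2]=0x77 [3]=0xe3 (little-endian) → word 0xe3779a31
opcode:11 @ bit 0 → (0xe3779a31>>0)&0x7ff = 0x231
lvl:4 @ bit 11 → (0xe3779a31>>11)&0xf = 0x3  ←
cnt:17 @ bit 15 → (0xe3779a31>>15)&0x1ffff = 0x1c6ef
lvl signed 4b, MSB=0: value = 3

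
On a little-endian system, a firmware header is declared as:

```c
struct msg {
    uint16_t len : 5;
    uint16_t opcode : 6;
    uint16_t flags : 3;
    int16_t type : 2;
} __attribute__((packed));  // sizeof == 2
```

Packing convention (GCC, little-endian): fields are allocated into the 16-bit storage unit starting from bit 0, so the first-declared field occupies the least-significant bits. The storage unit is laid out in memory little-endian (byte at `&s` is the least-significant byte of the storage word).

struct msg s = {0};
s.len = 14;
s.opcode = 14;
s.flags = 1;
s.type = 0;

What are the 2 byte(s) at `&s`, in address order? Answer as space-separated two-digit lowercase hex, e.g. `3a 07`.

ce 09

len:5 = 14 → 0xe << 0 → word 0x000e
opcode:6 = 14 → 0xe << 5 → word 0x01ce
flags:3 = 1 → 0x1 << 11 → word 0x09ce
type:2 = 0 → 0x0 << 14 → word 0x09ce
word = 0x09ce → little-endian bytes:
  [0]=0xce  [1]=0x09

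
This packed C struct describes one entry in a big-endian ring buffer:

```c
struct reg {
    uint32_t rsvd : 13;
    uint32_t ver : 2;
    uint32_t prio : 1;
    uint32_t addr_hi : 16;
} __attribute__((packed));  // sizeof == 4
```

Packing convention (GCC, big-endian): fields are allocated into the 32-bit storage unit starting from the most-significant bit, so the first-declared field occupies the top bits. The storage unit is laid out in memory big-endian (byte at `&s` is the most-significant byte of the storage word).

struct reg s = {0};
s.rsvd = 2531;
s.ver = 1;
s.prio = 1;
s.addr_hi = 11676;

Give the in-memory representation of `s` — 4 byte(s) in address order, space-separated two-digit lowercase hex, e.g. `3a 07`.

rsvd:13 = 2531 → 0x9e3 << 19 → word 0x4f180000
ver:2 = 1 → 0x1 << 17 → word 0x4f1a0000
prio:1 = 1 → 0x1 << 16 → word 0x4f1b0000
addr_hi:16 = 11676 → 0x2d9c << 0 → word 0x4f1b2d9c
word = 0x4f1b2d9c → big-endian bytes:
  [0]=0x4f  [1]=0x1b  [2]=0x2d  [3]=0x9c

4f 1b 2d 9c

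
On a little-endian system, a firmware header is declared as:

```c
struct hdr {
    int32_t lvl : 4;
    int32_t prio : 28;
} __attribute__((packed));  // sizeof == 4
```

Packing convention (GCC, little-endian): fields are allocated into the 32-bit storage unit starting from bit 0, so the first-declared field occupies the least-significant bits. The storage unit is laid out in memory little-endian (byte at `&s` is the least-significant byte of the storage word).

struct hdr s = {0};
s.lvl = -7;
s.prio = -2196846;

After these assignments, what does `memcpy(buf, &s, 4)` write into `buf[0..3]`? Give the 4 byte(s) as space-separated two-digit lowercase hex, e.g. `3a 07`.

lvl (4b) val=-7 bits=0x9 at bit 0: 0x00000009
prio (28b) val=-2196846 bits=0xfde7a92 at bit 4: 0xfde7a929
word = 0xfde7a929 → little-endian bytes:
  [0]=0x29  [1]=0xa9  [2]=0xe7  [3]=0xfd

29 a9 e7 fd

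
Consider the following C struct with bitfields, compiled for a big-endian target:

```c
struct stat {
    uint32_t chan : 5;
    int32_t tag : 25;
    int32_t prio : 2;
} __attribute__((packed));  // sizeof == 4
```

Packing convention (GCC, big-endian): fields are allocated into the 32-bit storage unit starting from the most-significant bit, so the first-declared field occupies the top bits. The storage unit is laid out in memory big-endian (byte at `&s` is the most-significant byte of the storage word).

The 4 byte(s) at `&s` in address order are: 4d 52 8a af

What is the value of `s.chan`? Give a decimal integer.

[0]=0x4d [1]=0x52 [2]=0x8a [3]=0xaf (big-endian) → word 0x4d528aaf
chan:5 @ bit 27 → (0x4d528aaf>>27)&0x1f = 0x9  ←
tag:25 @ bit 2 → (0x4d528aaf>>2)&0x1ffffff = 0x154a2ab
prio:2 @ bit 0 → (0x4d528aaf>>0)&0x3 = 0x3

9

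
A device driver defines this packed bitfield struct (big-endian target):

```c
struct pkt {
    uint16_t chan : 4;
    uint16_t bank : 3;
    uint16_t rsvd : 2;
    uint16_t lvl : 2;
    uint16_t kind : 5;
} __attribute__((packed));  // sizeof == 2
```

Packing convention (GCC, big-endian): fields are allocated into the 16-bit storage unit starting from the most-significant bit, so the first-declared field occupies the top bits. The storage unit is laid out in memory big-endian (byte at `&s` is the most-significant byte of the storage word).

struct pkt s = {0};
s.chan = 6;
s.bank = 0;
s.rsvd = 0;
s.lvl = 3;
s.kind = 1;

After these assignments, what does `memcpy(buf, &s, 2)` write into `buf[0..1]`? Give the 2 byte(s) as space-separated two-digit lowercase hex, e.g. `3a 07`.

60 61

chan:4 = 6 → 0x6 << 12 → word 0x6000
bank:3 = 0 → 0x0 << 9 → word 0x6000
rsvd:2 = 0 → 0x0 << 7 → word 0x6000
lvl:2 = 3 → 0x3 << 5 → word 0x6060
kind:5 = 1 → 0x1 << 0 → word 0x6061
word = 0x6061 → big-endian bytes:
  [0]=0x60  [1]=0x61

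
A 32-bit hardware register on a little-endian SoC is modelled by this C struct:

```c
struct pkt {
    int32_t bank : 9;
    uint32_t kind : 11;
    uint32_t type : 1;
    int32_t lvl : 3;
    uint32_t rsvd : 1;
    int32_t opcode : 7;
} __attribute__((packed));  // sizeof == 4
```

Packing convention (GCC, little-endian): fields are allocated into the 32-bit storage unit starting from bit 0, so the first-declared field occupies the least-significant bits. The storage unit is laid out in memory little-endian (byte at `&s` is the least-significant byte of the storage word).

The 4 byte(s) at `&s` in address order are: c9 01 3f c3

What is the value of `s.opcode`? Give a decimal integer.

-31

[0]=0xc9 [1]=0x01 [2]=0x3f [3]=0xc3 (little-endian) → word 0xc33f01c9
bank:9 @ bit 0 → (0xc33f01c9>>0)&0x1ff = 0x1c9
kind:11 @ bit 9 → (0xc33f01c9>>9)&0x7ff = 0x780
type:1 @ bit 20 → (0xc33f01c9>>20)&0x1 = 0x1
lvl:3 @ bit 21 → (0xc33f01c9>>21)&0x7 = 0x1
rsvd:1 @ bit 24 → (0xc33f01c9>>24)&0x1 = 0x1
opcode:7 @ bit 25 → (0xc33f01c9>>25)&0x7f = 0x61  ←
opcode signed 7b, MSB=1: 97 - 128 = -31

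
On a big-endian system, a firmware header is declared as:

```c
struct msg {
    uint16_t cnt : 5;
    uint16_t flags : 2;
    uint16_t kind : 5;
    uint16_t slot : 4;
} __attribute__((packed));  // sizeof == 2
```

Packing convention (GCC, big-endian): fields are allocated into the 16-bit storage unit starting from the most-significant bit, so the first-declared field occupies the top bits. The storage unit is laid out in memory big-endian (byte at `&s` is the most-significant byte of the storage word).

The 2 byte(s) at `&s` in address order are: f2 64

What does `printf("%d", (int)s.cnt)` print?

30

[0]=0xf2 [1]=0x64 (big-endian) → word 0xf264
cnt:5 @ bit 11 → (0xf264>>11)&0x1f = 0x1e  ←
flags:2 @ bit 9 → (0xf264>>9)&0x3 = 0x1
kind:5 @ bit 4 → (0xf264>>4)&0x1f = 0x6
slot:4 @ bit 0 → (0xf264>>0)&0xf = 0x4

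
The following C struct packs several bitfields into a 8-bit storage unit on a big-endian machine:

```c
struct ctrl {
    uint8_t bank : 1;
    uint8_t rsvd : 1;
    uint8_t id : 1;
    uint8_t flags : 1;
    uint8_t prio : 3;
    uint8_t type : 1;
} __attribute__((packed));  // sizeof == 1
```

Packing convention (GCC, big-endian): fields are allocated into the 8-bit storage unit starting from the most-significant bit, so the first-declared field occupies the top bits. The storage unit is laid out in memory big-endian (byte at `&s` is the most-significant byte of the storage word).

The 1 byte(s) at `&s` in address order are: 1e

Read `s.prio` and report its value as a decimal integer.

[0]=0x1e (big-endian) → word 0x1e
bank:1 @ bit 7 → (0x1e>>7)&0x1 = 0x0
rsvd:1 @ bit 6 → (0x1e>>6)&0x1 = 0x0
id:1 @ bit 5 → (0x1e>>5)&0x1 = 0x0
flags:1 @ bit 4 → (0x1e>>4)&0x1 = 0x1
prio:3 @ bit 1 → (0x1e>>1)&0x7 = 0x7  ←
type:1 @ bit 0 → (0x1e>>0)&0x1 = 0x0

7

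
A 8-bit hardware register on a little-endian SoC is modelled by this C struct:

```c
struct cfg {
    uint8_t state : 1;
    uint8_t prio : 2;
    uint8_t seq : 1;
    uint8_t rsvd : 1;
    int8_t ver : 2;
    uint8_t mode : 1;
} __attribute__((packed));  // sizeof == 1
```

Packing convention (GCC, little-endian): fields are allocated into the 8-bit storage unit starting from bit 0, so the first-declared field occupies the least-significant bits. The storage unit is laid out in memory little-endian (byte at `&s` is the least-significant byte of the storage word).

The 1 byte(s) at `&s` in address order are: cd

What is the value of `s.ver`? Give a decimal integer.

-2

[0]=0xcd (little-endian) → word 0xcd
state [0+:1] = (word>>0) & 0x1 = 1
prio [1+:2] = (word>>1) & 0x3 = 2
seq [3+:1] = (word>>3) & 0x1 = 1
rsvd [4+:1] = (word>>4) & 0x1 = 0
ver [5+:2] = (word>>5) & 0x3 = 2  ←
mode [7+:1] = (word>>7) & 0x1 = 1
ver signed 2b, MSB=1: 2 - 4 = -2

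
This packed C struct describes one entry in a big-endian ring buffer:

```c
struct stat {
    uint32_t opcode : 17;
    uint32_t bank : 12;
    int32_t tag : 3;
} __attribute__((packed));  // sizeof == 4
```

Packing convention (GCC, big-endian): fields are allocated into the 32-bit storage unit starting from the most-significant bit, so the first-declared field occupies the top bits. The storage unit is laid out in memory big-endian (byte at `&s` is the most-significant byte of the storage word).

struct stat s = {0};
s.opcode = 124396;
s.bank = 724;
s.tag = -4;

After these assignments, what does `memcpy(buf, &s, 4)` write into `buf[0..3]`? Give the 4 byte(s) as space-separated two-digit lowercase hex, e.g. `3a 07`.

opcode:17 = 124396 → 0x1e5ec << 15 → word 0xf2f60000
bank:12 = 724 → 0x2d4 << 3 → word 0xf2f616a0
tag:3 = -4 → 0x4 << 0 → word 0xf2f616a4
word = 0xf2f616a4 → big-endian bytes:
  [0]=0xf2  [1]=0xf6  [2]=0x16  [3]=0xa4

f2 f6 16 a4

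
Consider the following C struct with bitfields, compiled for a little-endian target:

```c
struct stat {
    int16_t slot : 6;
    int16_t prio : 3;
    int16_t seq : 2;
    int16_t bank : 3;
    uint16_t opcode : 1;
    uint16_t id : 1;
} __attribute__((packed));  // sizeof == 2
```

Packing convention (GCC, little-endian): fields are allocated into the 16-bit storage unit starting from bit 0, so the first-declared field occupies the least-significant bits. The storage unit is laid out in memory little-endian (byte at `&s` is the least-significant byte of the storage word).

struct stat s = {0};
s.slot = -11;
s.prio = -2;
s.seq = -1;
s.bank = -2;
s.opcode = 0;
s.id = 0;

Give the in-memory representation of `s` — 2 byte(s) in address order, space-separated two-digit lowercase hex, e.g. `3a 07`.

b5 37

slot (6b) val=-11 bits=0x35 at bit 0: 0x0035
prio (3b) val=-2 bits=0x6 at bit 6: 0x01b5
seq (2b) val=-1 bits=0x3 at bit 9: 0x07b5
bank (3b) val=-2 bits=0x6 at bit 11: 0x37b5
opcode (1b) val=0 bits=0x0 at bit 14: 0x37b5
id (1b) val=0 bits=0x0 at bit 15: 0x37b5
word = 0x37b5 → little-endian bytes:
  [0]=0xb5  [1]=0x37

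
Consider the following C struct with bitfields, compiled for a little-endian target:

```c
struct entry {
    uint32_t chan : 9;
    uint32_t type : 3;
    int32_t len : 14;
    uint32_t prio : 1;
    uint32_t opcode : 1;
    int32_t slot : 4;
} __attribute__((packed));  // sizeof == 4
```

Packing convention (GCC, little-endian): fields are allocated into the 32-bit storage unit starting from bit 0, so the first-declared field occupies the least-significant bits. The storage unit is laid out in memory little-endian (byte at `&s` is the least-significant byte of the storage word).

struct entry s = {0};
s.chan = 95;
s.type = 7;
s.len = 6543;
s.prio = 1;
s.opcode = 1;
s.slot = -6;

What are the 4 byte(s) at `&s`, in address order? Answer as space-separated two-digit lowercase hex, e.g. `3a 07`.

5f fe 98 ad

chan:9 = 95 → 0x5f << 0 → word 0x0000005f
type:3 = 7 → 0x7 << 9 → word 0x00000e5f
len:14 = 6543 → 0x198f << 12 → word 0x0198fe5f
prio:1 = 1 → 0x1 << 26 → word 0x0598fe5f
opcode:1 = 1 → 0x1 << 27 → word 0x0d98fe5f
slot:4 = -6 → 0xa << 28 → word 0xad98fe5f
word = 0xad98fe5f → little-endian bytes:
  [0]=0x5f  [1]=0xfe  [2]=0x98  [3]=0xad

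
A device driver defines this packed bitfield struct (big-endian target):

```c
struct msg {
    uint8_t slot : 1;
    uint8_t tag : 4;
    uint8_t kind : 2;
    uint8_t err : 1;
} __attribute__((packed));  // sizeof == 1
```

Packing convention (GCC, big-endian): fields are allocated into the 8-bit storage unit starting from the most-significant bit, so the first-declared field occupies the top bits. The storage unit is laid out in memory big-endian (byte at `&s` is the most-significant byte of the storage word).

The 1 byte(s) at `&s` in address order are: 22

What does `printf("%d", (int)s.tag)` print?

4

[0]=0x22 (big-endian) → word 0x22
slot:1 @ bit 7 → (0x22>>7)&0x1 = 0x0
tag:4 @ bit 3 → (0x22>>3)&0xf = 0x4  ←
kind:2 @ bit 1 → (0x22>>1)&0x3 = 0x1
err:1 @ bit 0 → (0x22>>0)&0x1 = 0x0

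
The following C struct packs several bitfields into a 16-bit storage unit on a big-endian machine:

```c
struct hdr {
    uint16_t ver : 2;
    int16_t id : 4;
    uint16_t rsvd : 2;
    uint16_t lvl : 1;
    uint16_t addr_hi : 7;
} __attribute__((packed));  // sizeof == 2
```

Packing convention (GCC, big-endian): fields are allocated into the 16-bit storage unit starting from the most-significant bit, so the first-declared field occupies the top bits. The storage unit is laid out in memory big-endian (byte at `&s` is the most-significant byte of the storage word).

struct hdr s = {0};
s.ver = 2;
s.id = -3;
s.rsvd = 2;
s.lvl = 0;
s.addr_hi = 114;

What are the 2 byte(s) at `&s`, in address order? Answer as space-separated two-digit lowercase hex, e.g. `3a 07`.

b6 72

ver:2 = 2 → 0x2 << 14 → word 0x8000
id:4 = -3 → 0xd << 10 → word 0xb400
rsvd:2 = 2 → 0x2 << 8 → word 0xb600
lvl:1 = 0 → 0x0 << 7 → word 0xb600
addr_hi:7 = 114 → 0x72 << 0 → word 0xb672
word = 0xb672 → big-endian bytes:
  [0]=0xb6  [1]=0x72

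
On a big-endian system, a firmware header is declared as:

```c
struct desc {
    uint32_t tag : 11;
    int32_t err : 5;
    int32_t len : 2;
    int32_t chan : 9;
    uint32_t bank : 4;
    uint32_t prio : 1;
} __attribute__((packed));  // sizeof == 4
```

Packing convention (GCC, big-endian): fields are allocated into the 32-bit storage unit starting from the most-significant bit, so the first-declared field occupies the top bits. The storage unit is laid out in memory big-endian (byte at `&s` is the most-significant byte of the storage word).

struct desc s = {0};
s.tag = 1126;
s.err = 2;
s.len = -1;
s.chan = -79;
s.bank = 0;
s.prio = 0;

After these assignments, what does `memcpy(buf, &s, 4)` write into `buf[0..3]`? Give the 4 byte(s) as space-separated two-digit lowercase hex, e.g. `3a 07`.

[21+:11] tag=1126 & 0x7ff = 0x466; word=0x8cc00000
[16+:5] err=2 & 0x1f = 0x2; word=0x8cc20000
[14+:2] len=-1 & 0x3 = 0x3; word=0x8cc2c000
[5+:9] chan=-79 & 0x1ff = 0x1b1; word=0x8cc2f620
[1+:4] bank=0 & 0xf = 0x0; word=0x8cc2f620
[0+:1] prio=0 & 0x1 = 0x0; word=0x8cc2f620
word = 0x8cc2f620 → big-endian bytes:
  [0]=0x8c  [1]=0xc2  [2]=0xf6  [3]=0x20

8c c2 f6 20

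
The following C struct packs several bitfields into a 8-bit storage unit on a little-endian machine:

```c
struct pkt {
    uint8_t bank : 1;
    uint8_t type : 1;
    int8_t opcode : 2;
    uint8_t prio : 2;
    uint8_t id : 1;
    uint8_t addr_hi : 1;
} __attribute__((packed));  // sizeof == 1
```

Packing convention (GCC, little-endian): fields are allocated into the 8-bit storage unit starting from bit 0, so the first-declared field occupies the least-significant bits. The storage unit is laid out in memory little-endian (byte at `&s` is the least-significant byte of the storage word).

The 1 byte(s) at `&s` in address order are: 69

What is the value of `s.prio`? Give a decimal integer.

2

[0]=0x69 (little-endian) → word 0x69
bank [0+:1] = (word>>0) & 0x1 = 1
type [1+:1] = (word>>1) & 0x1 = 0
opcode [2+:2] = (word>>2) & 0x3 = 2
prio [4+:2] = (word>>4) & 0x3 = 2  ←
id [6+:1] = (word>>6) & 0x1 = 1
addr_hi [7+:1] = (word>>7) & 0x1 = 0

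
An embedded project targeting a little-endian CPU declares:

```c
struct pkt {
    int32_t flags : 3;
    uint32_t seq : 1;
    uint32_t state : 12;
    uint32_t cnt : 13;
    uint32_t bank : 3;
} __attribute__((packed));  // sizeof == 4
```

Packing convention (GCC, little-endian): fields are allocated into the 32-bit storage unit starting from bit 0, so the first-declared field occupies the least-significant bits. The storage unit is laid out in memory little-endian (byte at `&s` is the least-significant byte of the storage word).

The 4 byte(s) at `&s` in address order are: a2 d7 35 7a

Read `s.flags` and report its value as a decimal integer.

[0]=0xa2 [1]=0xd7 [2]=0x35 [3]=0x7a (little-endian) → word 0x7a35d7a2
flags:3 @ bit 0 → (0x7a35d7a2>>0)&0x7 = 0x2  ←
seq:1 @ bit 3 → (0x7a35d7a2>>3)&0x1 = 0x0
state:12 @ bit 4 → (0x7a35d7a2>>4)&0xfff = 0xd7a
cnt:13 @ bit 16 → (0x7a35d7a2>>16)&0x1fff = 0x1a35
bank:3 @ bit 29 → (0x7a35d7a2>>29)&0x7 = 0x3
flags signed 3b, MSB=0: value = 2

2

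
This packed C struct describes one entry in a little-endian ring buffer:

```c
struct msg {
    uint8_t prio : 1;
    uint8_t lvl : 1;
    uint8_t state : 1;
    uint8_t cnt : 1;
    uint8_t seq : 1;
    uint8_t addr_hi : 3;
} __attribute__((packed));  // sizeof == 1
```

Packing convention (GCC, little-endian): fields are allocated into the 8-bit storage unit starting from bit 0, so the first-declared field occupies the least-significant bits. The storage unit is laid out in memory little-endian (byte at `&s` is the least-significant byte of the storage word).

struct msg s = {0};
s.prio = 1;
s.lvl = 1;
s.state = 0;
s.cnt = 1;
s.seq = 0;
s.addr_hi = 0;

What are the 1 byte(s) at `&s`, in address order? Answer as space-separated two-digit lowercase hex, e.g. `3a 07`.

[0+:1] prio=1 & 0x1 = 0x1; word=0x01
[1+:1] lvl=1 & 0x1 = 0x1; word=0x03
[2+:1] state=0 & 0x1 = 0x0; word=0x03
[3+:1] cnt=1 & 0x1 = 0x1; word=0x0b
[4+:1] seq=0 & 0x1 = 0x0; word=0x0b
[5+:3] addr_hi=0 & 0x7 = 0x0; word=0x0b
word = 0x0b → little-endian bytes:
  [0]=0x0b

0b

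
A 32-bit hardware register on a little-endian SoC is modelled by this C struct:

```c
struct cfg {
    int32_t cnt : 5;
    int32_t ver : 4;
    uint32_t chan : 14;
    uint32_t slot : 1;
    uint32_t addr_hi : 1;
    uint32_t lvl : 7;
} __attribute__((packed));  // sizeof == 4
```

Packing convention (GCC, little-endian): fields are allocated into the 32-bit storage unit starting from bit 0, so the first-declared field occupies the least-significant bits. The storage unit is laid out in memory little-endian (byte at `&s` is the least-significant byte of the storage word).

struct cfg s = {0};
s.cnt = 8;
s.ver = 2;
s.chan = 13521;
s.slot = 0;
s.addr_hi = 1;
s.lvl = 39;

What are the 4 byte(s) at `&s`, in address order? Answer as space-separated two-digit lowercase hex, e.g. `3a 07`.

[0+:5] cnt=8 & 0x1f = 0x8; word=0x00000008
[5+:4] ver=2 & 0xf = 0x2; word=0x00000048
[9+:14] chan=13521 & 0x3fff = 0x34d1; word=0x0069a248
[23+:1] slot=0 & 0x1 = 0x0; word=0x0069a248
[24+:1] addr_hi=1 & 0x1 = 0x1; word=0x0169a248
[25+:7] lvl=39 & 0x7f = 0x27; word=0x4f69a248
word = 0x4f69a248 → little-endian bytes:
  [0]=0x48  [1]=0xa2  [2]=0x69  [3]=0x4f

48 a2 69 4f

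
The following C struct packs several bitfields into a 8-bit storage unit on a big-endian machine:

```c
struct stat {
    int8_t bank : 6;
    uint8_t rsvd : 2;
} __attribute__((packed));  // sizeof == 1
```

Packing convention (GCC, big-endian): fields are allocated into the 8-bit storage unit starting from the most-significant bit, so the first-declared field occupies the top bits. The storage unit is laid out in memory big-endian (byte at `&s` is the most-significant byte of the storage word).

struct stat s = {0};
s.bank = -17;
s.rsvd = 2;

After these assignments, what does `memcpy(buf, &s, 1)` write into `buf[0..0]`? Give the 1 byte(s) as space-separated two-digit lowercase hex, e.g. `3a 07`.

be

bank (6b) val=-17 bits=0x2f at bit 2: 0xbc
rsvd (2b) val=2 bits=0x2 at bit 0: 0xbe
word = 0xbe → big-endian bytes:
  [0]=0xbe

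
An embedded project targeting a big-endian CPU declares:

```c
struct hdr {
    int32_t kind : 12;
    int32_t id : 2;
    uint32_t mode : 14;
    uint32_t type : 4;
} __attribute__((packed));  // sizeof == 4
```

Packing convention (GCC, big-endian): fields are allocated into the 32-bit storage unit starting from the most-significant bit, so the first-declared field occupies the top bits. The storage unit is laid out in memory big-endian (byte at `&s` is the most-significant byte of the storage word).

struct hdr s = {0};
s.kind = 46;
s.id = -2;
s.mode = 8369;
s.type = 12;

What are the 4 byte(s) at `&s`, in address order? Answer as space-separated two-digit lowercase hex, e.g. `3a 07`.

kind (12b) val=46 bits=0x2e at bit 20: 0x02e00000
id (2b) val=-2 bits=0x2 at bit 18: 0x02e80000
mode (14b) val=8369 bits=0x20b1 at bit 4: 0x02ea0b10
type (4b) val=12 bits=0xc at bit 0: 0x02ea0b1c
word = 0x02ea0b1c → big-endian bytes:
  [0]=0x02  [1]=0xea  [2]=0x0b  [3]=0x1c

02 ea 0b 1c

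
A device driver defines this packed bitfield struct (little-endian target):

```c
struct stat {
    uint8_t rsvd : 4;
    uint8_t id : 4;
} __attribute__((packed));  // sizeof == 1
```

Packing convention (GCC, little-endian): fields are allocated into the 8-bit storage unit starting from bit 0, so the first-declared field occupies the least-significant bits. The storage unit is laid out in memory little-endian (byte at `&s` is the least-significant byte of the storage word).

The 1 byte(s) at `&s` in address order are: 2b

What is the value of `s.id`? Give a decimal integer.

[0]=0x2b (little-endian) → word 0x2b
rsvd [0+:4] = (word>>0) & 0xf = 11
id [4+:4] = (word>>4) & 0xf = 2  ←

2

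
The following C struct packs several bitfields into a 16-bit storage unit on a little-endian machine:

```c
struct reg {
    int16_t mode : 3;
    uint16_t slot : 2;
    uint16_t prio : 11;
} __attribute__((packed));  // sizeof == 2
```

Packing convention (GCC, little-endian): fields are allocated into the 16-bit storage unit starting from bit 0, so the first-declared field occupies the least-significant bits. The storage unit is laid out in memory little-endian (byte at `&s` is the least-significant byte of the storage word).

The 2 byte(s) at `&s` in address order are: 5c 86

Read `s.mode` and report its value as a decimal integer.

[0]=0x5c [1]=0x86 (little-endian) → word 0x865c
mode [0+:3] = (word>>0) & 0x7 = 4  ←
slot [3+:2] = (word>>3) & 0x3 = 3
prio [5+:11] = (word>>5) & 0x7ff = 1074
mode signed 3b, MSB=1: 4 - 8 = -4

-4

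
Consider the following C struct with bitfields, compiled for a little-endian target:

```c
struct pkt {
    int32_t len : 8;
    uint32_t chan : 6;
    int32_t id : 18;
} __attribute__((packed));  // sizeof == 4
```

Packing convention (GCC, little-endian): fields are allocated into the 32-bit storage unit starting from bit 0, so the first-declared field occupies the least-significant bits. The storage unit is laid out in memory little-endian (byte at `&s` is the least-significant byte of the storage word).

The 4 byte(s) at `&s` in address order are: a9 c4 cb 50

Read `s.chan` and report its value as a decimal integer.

[0]=0xa9 [1]=0xc4 [2]=0xcb [3]=0x50 (little-endian) → word 0x50cbc4a9
len [0+:8] = (word>>0) & 0xff = 169
chan [8+:6] = (word>>8) & 0x3f = 4  ←
id [14+:18] = (word>>14) & 0x3ffff = 82735

4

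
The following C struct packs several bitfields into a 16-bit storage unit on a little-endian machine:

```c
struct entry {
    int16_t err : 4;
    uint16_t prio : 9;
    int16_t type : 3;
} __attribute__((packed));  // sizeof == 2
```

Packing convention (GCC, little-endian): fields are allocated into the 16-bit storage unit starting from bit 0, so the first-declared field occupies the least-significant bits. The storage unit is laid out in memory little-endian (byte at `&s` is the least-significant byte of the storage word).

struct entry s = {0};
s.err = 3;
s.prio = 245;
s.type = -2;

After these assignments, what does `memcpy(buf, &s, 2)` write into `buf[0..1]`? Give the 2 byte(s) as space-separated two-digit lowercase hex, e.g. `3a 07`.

53 cf

[0+:4] err=3 & 0xf = 0x3; word=0x0003
[4+:9] prio=245 & 0x1ff = 0xf5; word=0x0f53
[13+:3] type=-2 & 0x7 = 0x6; word=0xcf53
word = 0xcf53 → little-endian bytes:
  [0]=0x53  [1]=0xcf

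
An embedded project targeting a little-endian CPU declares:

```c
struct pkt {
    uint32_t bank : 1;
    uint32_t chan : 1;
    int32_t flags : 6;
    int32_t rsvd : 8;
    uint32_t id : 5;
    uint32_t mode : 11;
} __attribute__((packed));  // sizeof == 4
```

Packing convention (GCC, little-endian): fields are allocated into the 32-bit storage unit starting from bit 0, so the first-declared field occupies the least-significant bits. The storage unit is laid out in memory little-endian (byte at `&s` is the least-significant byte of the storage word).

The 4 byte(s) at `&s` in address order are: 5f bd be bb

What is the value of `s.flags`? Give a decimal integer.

[0]=0x5f [1]=0xbd [2]=0xbe [3]=0xbb (little-endian) → word 0xbbbebd5f
bank:1 @ bit 0 → (0xbbbebd5f>>0)&0x1 = 0x1
chan:1 @ bit 1 → (0xbbbebd5f>>1)&0x1 = 0x1
flags:6 @ bit 2 → (0xbbbebd5f>>2)&0x3f = 0x17  ←
rsvd:8 @ bit 8 → (0xbbbebd5f>>8)&0xff = 0xbd
id:5 @ bit 16 → (0xbbbebd5f>>16)&0x1f = 0x1e
mode:11 @ bit 21 → (0xbbbebd5f>>21)&0x7ff = 0x5dd
flags signed 6b, MSB=0: value = 23

23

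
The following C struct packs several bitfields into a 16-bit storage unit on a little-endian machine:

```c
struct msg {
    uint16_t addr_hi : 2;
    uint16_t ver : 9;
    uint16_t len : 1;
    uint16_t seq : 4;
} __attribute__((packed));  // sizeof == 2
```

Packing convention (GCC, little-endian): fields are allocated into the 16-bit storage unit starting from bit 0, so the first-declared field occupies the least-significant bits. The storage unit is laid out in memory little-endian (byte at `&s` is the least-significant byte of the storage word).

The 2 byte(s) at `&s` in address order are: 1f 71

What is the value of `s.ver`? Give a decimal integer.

71

[0]=0x1f [1]=0x71 (little-endian) → word 0x711f
addr_hi:2 @ bit 0 → (0x711f>>0)&0x3 = 0x3
ver:9 @ bit 2 → (0x711f>>2)&0x1ff = 0x47  ←
len:1 @ bit 11 → (0x711f>>11)&0x1 = 0x0
seq:4 @ bit 12 → (0x711f>>12)&0xf = 0x7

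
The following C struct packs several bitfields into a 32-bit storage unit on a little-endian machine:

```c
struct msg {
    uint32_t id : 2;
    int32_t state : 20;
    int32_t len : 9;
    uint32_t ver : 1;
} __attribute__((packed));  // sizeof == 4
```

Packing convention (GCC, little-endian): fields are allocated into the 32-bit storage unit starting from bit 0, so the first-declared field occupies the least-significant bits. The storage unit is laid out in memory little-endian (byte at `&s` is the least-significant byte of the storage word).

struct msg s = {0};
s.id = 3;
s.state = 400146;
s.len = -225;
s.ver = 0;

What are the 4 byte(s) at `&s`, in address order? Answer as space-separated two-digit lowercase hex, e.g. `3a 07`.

4b 6c d8 47

id (2b) val=3 bits=0x3 at bit 0: 0x00000003
state (20b) val=400146 bits=0x61b12 at bit 2: 0x00186c4b
len (9b) val=-225 bits=0x11f at bit 22: 0x47d86c4b
ver (1b) val=0 bits=0x0 at bit 31: 0x47d86c4b
word = 0x47d86c4b → little-endian bytes:
  [0]=0x4b  [1]=0x6c  [2]=0xd8  [3]=0x47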